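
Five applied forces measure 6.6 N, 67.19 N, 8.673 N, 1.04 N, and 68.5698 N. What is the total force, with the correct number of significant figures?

152.1 N

6.6 N + 67.19 N + 8.673 N + 1.04 N + 68.5698 N = 152.0728 N.
Addition/subtraction keeps the fewest decimal places: 6.6 → 1 decimal place, 67.19 → 2 decimal places, 8.673 → 3 decimal places, 1.04 → 2 decimal places, 68.5698 → 4 decimal places; limit is 1.
Rounded to 1 decimal place: 152.1 N.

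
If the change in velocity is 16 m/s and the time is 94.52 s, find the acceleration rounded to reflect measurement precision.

acceleration = 16 m/s ÷ 94.52 s = 0.169276343631… m/s².
16 has 2 significant figures; 94.52 has 4.
Division/multiplication keeps the fewest: 2 significant figures.
Rounded: 1.7 × 10⁻¹ m/s².

1.7 × 10⁻¹ m/s²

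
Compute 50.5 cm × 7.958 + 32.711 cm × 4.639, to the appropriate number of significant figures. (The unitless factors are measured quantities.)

50.5 × 7.958 = 401.879 → 402 cm (3 s.f., last digit at the 10^0 place).
32.711 × 4.639 = 151.746329 → 151.7 cm (4 s.f., last digit at the 10^-1 place).
Sum: 553.625329 cm; keep the coarser place, 10^0.
Result: 554 cm.

554 cm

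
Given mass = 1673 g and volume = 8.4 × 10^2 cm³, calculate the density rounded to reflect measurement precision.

2.0 g/cm³

density = 1673 g ÷ 8.4 × 10^2 cm³ = 1.99166666667… g/cm³.
1673 has 4 significant figures; 8.4 × 10^2 has 2.
Division/multiplication keeps the fewest: 2 significant figures.
Rounded: 2.0 g/cm³.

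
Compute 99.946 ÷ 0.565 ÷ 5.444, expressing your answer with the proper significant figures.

99.946 ÷ 0.565 ÷ 5.444 = 32.4936765653…
Multiplication/division keeps the fewest significant figures: 99.946 → 5 s.f., 0.565 → 3 s.f., 5.444 → 4 s.f.; limit is 3.
Rounded to 3 significant figures: 32.5.

32.5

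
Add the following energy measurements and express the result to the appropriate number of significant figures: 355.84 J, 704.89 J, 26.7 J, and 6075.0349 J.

355.84 J + 704.89 J + 26.7 J + 6075.0349 J = 7162.4649 J.
Addition/subtraction keeps the fewest decimal places: 355.84 → 2 decimal places, 704.89 → 2 decimal places, 26.7 → 1 decimal place, 6075.0349 → 4 decimal places; limit is 1.
Rounded to 1 decimal place: 7162.5 J.

7162.5 J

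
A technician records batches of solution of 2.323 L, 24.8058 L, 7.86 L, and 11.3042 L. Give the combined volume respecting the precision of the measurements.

2.323 L + 24.8058 L + 7.86 L + 11.3042 L = 46.2930 L.
Addition/subtraction keeps the fewest decimal places: 2.323 → 3 decimal places, 24.8058 → 4 decimal places, 7.86 → 2 decimal places, 11.3042 → 4 decimal places; limit is 2.
Rounded to 2 decimal places: 46.29 L.

46.29 L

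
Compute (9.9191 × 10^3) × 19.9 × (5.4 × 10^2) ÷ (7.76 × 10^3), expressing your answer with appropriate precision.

1.4 × 10^4

(9.9191 × 10^3) × 19.9 × (5.4 × 10^2) ÷ (7.76 × 10^3) = 13735.9083247…
Multiplication/division keeps the fewest significant figures: 9.9191 × 10^3 → 5 s.f., 19.9 → 3 s.f., 5.4 × 10^2 → 2 s.f., 7.76 × 10^3 → 3 s.f.; limit is 2.
Rounded to 2 significant figures: 1.4 × 10^4.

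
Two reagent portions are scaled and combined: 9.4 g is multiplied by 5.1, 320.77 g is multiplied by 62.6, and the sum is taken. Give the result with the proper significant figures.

9.4 × 5.1 = 47.94 → 48 g (2 s.f., last digit at the 10^0 place).
320.77 × 62.6 = 20080.202 → 2.01 × 10⁴ g (3 s.f., last digit at the 10^2 place).
Sum: 20128.142 g; keep the coarser place, 10^2.
Result: 2.01 × 10⁴ g.

2.01 × 10⁴ g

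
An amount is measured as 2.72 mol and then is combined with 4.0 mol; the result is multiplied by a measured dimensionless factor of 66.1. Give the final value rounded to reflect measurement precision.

4.4 × 10^2 mol

2.72 mol + 4.0 mol = 6.72 mol; the sum is limited to 1 decimal place (2 s.f.).
Carrying full precision, 6.72 × 66.1 = 444.192 mol; 66.1 has 3 s.f., so the result keeps min(2, 3) = 2 s.f.
Rounded to 2 significant figures: 4.4 × 10^2 mol.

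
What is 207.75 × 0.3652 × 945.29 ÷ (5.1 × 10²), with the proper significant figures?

1.4 × 10²

207.75 × 0.3652 × 945.29 ÷ (5.1 × 10²) = 140.626344876…
Multiplication/division keeps the fewest significant figures: 207.75 → 5 s.f., 0.3652 → 4 s.f., 945.29 → 5 s.f., 5.1 × 10² → 2 s.f.; limit is 2.
Rounded to 2 significant figures: 1.4 × 10².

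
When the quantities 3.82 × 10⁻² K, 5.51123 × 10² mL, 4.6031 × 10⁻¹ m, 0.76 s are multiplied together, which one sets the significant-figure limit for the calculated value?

3.82 × 10⁻² K → 3 s.f.; 5.51123 × 10² mL → 6 s.f.; 4.6031 × 10⁻¹ m → 5 s.f.; 0.76 s → 2 s.f.
The fewest is 2 significant figures, from 0.76 s.

0.76 s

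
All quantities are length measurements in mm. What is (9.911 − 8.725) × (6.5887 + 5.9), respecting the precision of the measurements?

9.911 − 8.725 = 1.186, limited to 3 d.p. → 4 s.f.; 6.5887 + 5.9 = 12.4887, limited to 1 d.p. → 3 s.f.
Carrying full precision, 1.186 × 12.4887 = 14.8115982; keep min(4, 3) = 3 s.f.
Rounded to 3 significant figures: 14.8 mm².

14.8 mm²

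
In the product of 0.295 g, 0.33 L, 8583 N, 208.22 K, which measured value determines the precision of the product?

0.295 g → 3 s.f.; 0.33 L → 2 s.f.; 8583 N → 4 s.f.; 208.22 K → 5 s.f.
The fewest is 2 significant figures, from 0.33 L.

0.33 L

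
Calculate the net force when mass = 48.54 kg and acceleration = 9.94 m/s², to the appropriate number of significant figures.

482 N

net force = 48.54 kg × 9.94 m/s² = 482.4876 N.
48.54 has 4 significant figures; 9.94 has 3.
Division/multiplication keeps the fewest: 3 significant figures.
Rounded: 482 N.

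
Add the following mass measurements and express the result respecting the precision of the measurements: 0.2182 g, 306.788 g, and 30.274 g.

337.280 g

0.2182 g + 306.788 g + 30.274 g = 337.2802 g.
Addition/subtraction keeps the fewest decimal places: 0.2182 → 4 decimal places, 306.788 → 3 decimal places, 30.274 → 3 decimal places; limit is 3.
Rounded to 3 decimal places: 337.280 g.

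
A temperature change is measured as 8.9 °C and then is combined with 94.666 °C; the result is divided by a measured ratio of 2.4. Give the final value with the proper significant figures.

8.9 °C + 94.666 °C = 103.566 °C; the sum is limited to 1 decimal place (4 s.f.).
Carrying full precision, 103.566 ÷ 2.4 = 43.1525 °C; 2.4 has 2 s.f., so the result keeps min(4, 2) = 2 s.f.
Rounded to 2 significant figures: 43 °C.

43 °C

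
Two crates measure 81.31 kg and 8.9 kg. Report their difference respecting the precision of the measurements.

72.4 kg

81.31 kg − 8.9 kg = 72.41 kg.
Addition/subtraction keeps the fewest decimal places: 81.31 → 2 decimal places, 8.9 → 1 decimal place; limit is 1.
Rounded to 1 decimal place: 72.4 kg.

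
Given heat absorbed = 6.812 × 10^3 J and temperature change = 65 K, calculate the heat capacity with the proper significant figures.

heat capacity = 6.812 × 10^3 J ÷ 65 K = 104.8 J/K.
6.812 × 10^3 has 4 significant figures; 65 has 2.
Division/multiplication keeps the fewest: 2 significant figures.
Rounded: 1.0 × 10^2 J/K.

1.0 × 10^2 J/K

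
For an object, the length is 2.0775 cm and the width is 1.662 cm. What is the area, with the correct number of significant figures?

3.453 cm²

area = 2.0775 cm × 1.662 cm = 3.452805 cm².
2.0775 has 5 significant figures; 1.662 has 4.
Division/multiplication keeps the fewest: 4 significant figures.
Rounded: 3.453 cm².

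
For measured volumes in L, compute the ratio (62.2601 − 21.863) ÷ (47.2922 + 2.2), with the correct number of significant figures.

62.2601 − 21.863 = 40.3971, limited to 3 d.p. → 5 s.f.; 47.2922 + 2.2 = 49.4922, limited to 1 d.p. → 3 s.f.
Carrying full precision, 40.3971 ÷ 49.4922 = 0.816231648623…; keep min(5, 3) = 3 s.f.
Rounded to 3 significant figures: 8.16 × 10^-1.

8.16 × 10^-1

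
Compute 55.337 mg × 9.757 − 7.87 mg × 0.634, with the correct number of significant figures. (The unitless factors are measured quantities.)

534.9 mg

55.337 × 9.757 = 539.923109 → 539.9 mg (4 s.f., last digit at the 10^-1 place).
7.87 × 0.634 = 4.98958 → 4.99 mg (3 s.f., last digit at the 10^-2 place).
Difference: 534.933529 mg; keep the coarser place, 10^-1.
Result: 534.9 mg.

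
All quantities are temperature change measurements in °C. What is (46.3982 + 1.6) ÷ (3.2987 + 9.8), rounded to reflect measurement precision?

46.3982 + 1.6 = 47.9982, limited to 1 d.p. → 3 s.f.; 3.2987 + 9.8 = 13.0987, limited to 1 d.p. → 3 s.f.
Carrying full precision, 47.9982 ÷ 13.0987 = 3.66434837045…; keep min(3, 3) = 3 s.f.
Rounded to 3 significant figures: 3.66.

3.66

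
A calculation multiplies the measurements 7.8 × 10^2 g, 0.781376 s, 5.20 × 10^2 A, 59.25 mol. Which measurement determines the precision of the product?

7.8 × 10^2 g

7.8 × 10^2 g → 2 s.f.; 0.781376 s → 6 s.f.; 5.20 × 10^2 A → 3 s.f.; 59.25 mol → 4 s.f.
The fewest is 2 significant figures, from 7.8 × 10^2 g.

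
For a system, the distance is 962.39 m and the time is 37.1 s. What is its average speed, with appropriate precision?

average speed = 962.39 m ÷ 37.1 s = 25.9404312668… m/s.
962.39 has 5 significant figures; 37.1 has 3.
Division/multiplication keeps the fewest: 3 significant figures.
Rounded: 25.9 m/s.

25.9 m/s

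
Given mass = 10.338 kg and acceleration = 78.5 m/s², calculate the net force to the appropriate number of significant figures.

net force = 10.338 kg × 78.5 m/s² = 811.533 N.
10.338 has 5 significant figures; 78.5 has 3.
Division/multiplication keeps the fewest: 3 significant figures.
Rounded: 812 N.

812 N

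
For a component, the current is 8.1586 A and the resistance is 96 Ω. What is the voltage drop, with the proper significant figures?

voltage drop = 8.1586 A × 96 Ω = 783.2256 V.
8.1586 has 5 significant figures; 96 has 2.
Division/multiplication keeps the fewest: 2 significant figures.
Rounded: 7.8 × 10² V.

7.8 × 10² V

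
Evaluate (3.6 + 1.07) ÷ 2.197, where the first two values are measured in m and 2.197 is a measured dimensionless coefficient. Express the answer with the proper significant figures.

2.1 m

3.6 m + 1.07 m = 4.67 m; the sum is limited to 1 decimal place (2 s.f.).
Carrying full precision, 4.67 ÷ 2.197 = 2.12562585344… m; 2.197 has 4 s.f., so the result keeps min(2, 4) = 2 s.f.
Rounded to 2 significant figures: 2.1 m.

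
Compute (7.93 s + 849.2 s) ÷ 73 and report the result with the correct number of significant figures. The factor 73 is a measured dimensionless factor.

12 s

7.93 s + 849.2 s = 857.13 s; the sum is limited to 1 decimal place (4 s.f.).
Carrying full precision, 857.13 ÷ 73 = 11.7415068493… s; 73 has 2 s.f., so the result keeps min(4, 2) = 2 s.f.
Rounded to 2 significant figures: 12 s.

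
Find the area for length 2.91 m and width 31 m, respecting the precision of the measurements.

9.0 × 10^1 m²

area = 2.91 m × 31 m = 90.21 m².
2.91 has 3 significant figures; 31 has 2.
Division/multiplication keeps the fewest: 2 significant figures.
Rounded: 9.0 × 10^1 m².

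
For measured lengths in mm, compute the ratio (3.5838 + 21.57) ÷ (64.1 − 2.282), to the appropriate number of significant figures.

3.5838 + 21.57 = 25.1538, limited to 2 d.p. → 4 s.f.; 64.1 − 2.282 = 61.818, limited to 1 d.p. → 3 s.f.
Carrying full precision, 25.1538 ÷ 61.818 = 0.40690090265…; keep min(4, 3) = 3 s.f.
Rounded to 3 significant figures: 0.407.

0.407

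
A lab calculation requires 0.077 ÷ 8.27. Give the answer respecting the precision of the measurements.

0.077 ÷ 8.27 = 0.0093107617896…
Multiplication/division keeps the fewest significant figures: 0.077 → 2 s.f., 8.27 → 3 s.f.; limit is 2.
Rounded to 2 significant figures: 0.0093.

0.0093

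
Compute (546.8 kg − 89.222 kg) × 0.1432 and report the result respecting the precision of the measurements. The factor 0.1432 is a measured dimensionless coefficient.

65.53 kg

546.8 kg − 89.222 kg = 457.578 kg; the difference is limited to 1 decimal place (4 s.f.).
Carrying full precision, 457.578 × 0.1432 = 65.5251696 kg; 0.1432 has 4 s.f., so the result keeps min(4, 4) = 4 s.f.
Rounded to 4 significant figures: 65.53 kg.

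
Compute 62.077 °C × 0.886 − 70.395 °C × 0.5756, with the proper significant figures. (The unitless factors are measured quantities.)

14.5 °C

62.077 × 0.886 = 55.000222 → 55.0 °C (3 s.f., last digit at the 10^-1 place).
70.395 × 0.5756 = 40.519362 → 40.52 °C (4 s.f., last digit at the 10^-2 place).
Difference: 14.48086 °C; keep the coarser place, 10^-1.
Result: 14.5 °C.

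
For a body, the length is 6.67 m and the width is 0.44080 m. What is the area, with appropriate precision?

area = 6.67 m × 0.44080 m = 2.940136 m².
6.67 has 3 significant figures; 0.44080 has 5.
Division/multiplication keeps the fewest: 3 significant figures.
Rounded: 2.94 m².

2.94 m²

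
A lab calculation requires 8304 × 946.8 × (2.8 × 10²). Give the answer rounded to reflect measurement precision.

2.2 × 10⁹

8304 × 946.8 × (2.8 × 10²) = 2.201423616 × 10^9
Multiplication/division keeps the fewest significant figures: 8304 → 4 s.f., 946.8 → 4 s.f., 2.8 × 10² → 2 s.f.; limit is 2.
Rounded to 2 significant figures: 2.2 × 10⁹.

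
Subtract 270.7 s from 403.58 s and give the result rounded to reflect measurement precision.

132.9 s

403.58 s − 270.7 s = 132.88 s.
Addition/subtraction keeps the fewest decimal places: 403.58 → 2 decimal places, 270.7 → 1 decimal place; limit is 1.
Rounded to 1 decimal place: 132.9 s.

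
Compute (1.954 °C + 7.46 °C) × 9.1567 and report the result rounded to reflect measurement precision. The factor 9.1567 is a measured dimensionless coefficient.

1.954 °C + 7.46 °C = 9.414 °C; the sum is limited to 2 decimal places (3 s.f.).
Carrying full precision, 9.414 × 9.1567 = 86.2011738 °C; 9.1567 has 5 s.f., so the result keeps min(3, 5) = 3 s.f.
Rounded to 3 significant figures: 86.2 °C.

86.2 °C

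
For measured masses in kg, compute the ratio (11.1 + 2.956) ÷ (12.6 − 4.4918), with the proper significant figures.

11.1 + 2.956 = 14.056, limited to 1 d.p. → 3 s.f.; 12.6 − 4.4918 = 8.1082, limited to 1 d.p. → 2 s.f.
Carrying full precision, 14.056 ÷ 8.1082 = 1.73355368639…; keep min(3, 2) = 2 s.f.
Rounded to 2 significant figures: 1.7.

1.7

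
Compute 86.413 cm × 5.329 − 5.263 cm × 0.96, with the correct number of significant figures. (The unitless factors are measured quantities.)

455.4 cm

86.413 × 5.329 = 460.494877 → 4.605 × 10² cm (4 s.f., last digit at the 10^-1 place).
5.263 × 0.96 = 5.05248 → 5.1 cm (2 s.f., last digit at the 10^-1 place).
Difference: 455.442397 cm; keep the coarser place, 10^-1.
Result: 455.4 cm.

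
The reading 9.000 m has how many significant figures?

9.000: trailing zeros after a decimal point are significant.

4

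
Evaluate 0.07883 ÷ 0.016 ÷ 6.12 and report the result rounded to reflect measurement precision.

0.81

0.07883 ÷ 0.016 ÷ 6.12 = 0.805044934641…
Multiplication/division keeps the fewest significant figures: 0.07883 → 4 s.f., 0.016 → 2 s.f., 6.12 → 3 s.f.; limit is 2.
Rounded to 2 significant figures: 0.81.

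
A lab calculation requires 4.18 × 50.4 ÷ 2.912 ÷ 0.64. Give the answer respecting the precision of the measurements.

4.18 × 50.4 ÷ 2.912 ÷ 0.64 = 113.040865385…
Multiplication/division keeps the fewest significant figures: 4.18 → 3 s.f., 50.4 → 3 s.f., 2.912 → 4 s.f., 0.64 → 2 s.f.; limit is 2.
Rounded to 2 significant figures: 1.1 × 10^2.

1.1 × 10^2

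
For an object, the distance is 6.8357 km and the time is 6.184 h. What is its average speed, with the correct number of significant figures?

average speed = 6.8357 km ÷ 6.184 h = 1.10538486417… km/h.
6.8357 has 5 significant figures; 6.184 has 4.
Division/multiplication keeps the fewest: 4 significant figures.
Rounded: 1.105 km/h.

1.105 km/h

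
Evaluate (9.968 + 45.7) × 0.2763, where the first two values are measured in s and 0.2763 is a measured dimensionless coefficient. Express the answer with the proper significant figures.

9.968 s + 45.7 s = 55.668 s; the sum is limited to 1 decimal place (3 s.f.).
Carrying full precision, 55.668 × 0.2763 = 15.3810684 s; 0.2763 has 4 s.f., so the result keeps min(3, 4) = 3 s.f.
Rounded to 3 significant figures: 15.4 s.

15.4 s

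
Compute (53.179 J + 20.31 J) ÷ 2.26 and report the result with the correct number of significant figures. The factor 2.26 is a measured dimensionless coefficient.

32.5 J

53.179 J + 20.31 J = 73.489 J; the sum is limited to 2 decimal places (4 s.f.).
Carrying full precision, 73.489 ÷ 2.26 = 32.5172566372… J; 2.26 has 3 s.f., so the result keeps min(4, 3) = 3 s.f.
Rounded to 3 significant figures: 32.5 J.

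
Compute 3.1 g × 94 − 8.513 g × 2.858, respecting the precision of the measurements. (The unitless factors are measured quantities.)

2.7 × 10^2 g

3.1 × 94 = 291.4 → 2.9 × 10^2 g (2 s.f., last digit at the 10^1 place).
8.513 × 2.858 = 24.330154 → 24.33 g (4 s.f., last digit at the 10^-2 place).
Difference: 267.069846 g; keep the coarser place, 10^1.
Result: 2.7 × 10^2 g.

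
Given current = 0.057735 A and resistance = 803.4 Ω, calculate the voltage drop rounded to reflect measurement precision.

voltage drop = 0.057735 A × 803.4 Ω = 46.384299 V.
0.057735 has 5 significant figures; 803.4 has 4.
Division/multiplication keeps the fewest: 4 significant figures.
Rounded: 46.38 V.

46.38 V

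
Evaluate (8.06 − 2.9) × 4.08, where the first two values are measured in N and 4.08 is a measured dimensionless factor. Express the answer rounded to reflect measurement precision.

21 N

8.06 N − 2.9 N = 5.16 N; the difference is limited to 1 decimal place (2 s.f.).
Carrying full precision, 5.16 × 4.08 = 21.0528 N; 4.08 has 3 s.f., so the result keeps min(2, 3) = 2 s.f.
Rounded to 2 significant figures: 21 N.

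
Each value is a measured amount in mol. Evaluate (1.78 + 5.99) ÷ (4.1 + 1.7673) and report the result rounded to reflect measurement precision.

1.78 + 5.99 = 7.77, limited to 2 d.p. → 3 s.f.; 4.1 + 1.7673 = 5.8673, limited to 1 d.p. → 2 s.f.
Carrying full precision, 7.77 ÷ 5.8673 = 1.32428885518…; keep min(3, 2) = 2 s.f.
Rounded to 2 significant figures: 1.3.

1.3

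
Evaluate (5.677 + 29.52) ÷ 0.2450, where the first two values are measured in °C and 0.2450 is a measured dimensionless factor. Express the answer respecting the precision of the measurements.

143.7 °C

5.677 °C + 29.52 °C = 35.197 °C; the sum is limited to 2 decimal places (4 s.f.).
Carrying full precision, 35.197 ÷ 0.2450 = 143.66122449… °C; 0.2450 has 4 s.f., so the result keeps min(4, 4) = 4 s.f.
Rounded to 4 significant figures: 143.7 °C.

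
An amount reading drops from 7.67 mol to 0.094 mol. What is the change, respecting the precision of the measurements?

7.58 mol

7.67 mol − 0.094 mol = 7.576 mol.
Addition/subtraction keeps the fewest decimal places: 7.67 → 2 decimal places, 0.094 → 3 decimal places; limit is 2.
Rounded to 2 decimal places: 7.58 mol.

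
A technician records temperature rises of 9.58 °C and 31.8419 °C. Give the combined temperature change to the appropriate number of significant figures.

9.58 °C + 31.8419 °C = 41.4219 °C.
Addition/subtraction keeps the fewest decimal places: 9.58 → 2 decimal places, 31.8419 → 4 decimal places; limit is 2.
Rounded to 2 decimal places: 41.42 °C.

41.42 °C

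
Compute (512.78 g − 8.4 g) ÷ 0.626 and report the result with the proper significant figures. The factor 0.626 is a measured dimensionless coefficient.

806 g

512.78 g − 8.4 g = 504.38 g; the difference is limited to 1 decimal place (4 s.f.).
Carrying full precision, 504.38 ÷ 0.626 = 805.71884984… g; 0.626 has 3 s.f., so the result keeps min(4, 3) = 3 s.f.
Rounded to 3 significant figures: 806 g.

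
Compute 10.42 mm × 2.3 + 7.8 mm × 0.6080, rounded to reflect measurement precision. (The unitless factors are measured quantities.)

10.42 × 2.3 = 23.966 → 24 mm (2 s.f., last digit at the 10^0 place).
7.8 × 0.6080 = 4.7424 → 4.7 mm (2 s.f., last digit at the 10^-1 place).
Sum: 28.7084 mm; keep the coarser place, 10^0.
Result: 29 mm.

29 mm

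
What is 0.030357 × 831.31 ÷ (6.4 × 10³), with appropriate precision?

0.0039

0.030357 × 831.31 ÷ (6.4 × 10³) = 0.00394313713594…
Multiplication/division keeps the fewest significant figures: 0.030357 → 5 s.f., 831.31 → 5 s.f., 6.4 × 10³ → 2 s.f.; limit is 2.
Rounded to 2 significant figures: 0.0039.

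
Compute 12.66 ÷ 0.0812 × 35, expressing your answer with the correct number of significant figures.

5.5 × 10^3

12.66 ÷ 0.0812 × 35 = 5456.89655172…
Multiplication/division keeps the fewest significant figures: 12.66 → 4 s.f., 0.0812 → 3 s.f., 35 → 2 s.f.; limit is 2.
Rounded to 2 significant figures: 5.5 × 10^3.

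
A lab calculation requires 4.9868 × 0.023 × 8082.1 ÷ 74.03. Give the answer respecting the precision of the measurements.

13

4.9868 × 0.023 × 8082.1 ÷ 74.03 = 12.5217854173…
Multiplication/division keeps the fewest significant figures: 4.9868 → 5 s.f., 0.023 → 2 s.f., 8082.1 → 5 s.f., 74.03 → 4 s.f.; limit is 2.
Rounded to 2 significant figures: 13.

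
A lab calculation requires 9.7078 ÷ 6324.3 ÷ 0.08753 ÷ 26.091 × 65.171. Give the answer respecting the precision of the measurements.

0.04380

9.7078 ÷ 6324.3 ÷ 0.08753 ÷ 26.091 × 65.171 = 0.0438041330239…
Multiplication/division keeps the fewest significant figures: 9.7078 → 5 s.f., 6324.3 → 5 s.f., 0.08753 → 4 s.f., 26.091 → 5 s.f., 65.171 → 5 s.f.; limit is 4.
Rounded to 4 significant figures: 0.04380.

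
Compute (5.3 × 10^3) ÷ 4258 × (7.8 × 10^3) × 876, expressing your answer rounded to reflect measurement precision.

(5.3 × 10^3) ÷ 4258 × (7.8 × 10^3) × 876 = 8504894.31658…
Multiplication/division keeps the fewest significant figures: 5.3 × 10^3 → 2 s.f., 4258 → 4 s.f., 7.8 × 10^3 → 2 s.f., 876 → 3 s.f.; limit is 2.
Rounded to 2 significant figures: 8.5 × 10^6.

8.5 × 10^6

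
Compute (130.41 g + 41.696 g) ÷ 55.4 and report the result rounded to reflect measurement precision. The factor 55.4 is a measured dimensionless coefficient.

3.11 g

130.41 g + 41.696 g = 172.106 g; the sum is limited to 2 decimal places (5 s.f.).
Carrying full precision, 172.106 ÷ 55.4 = 3.10660649819… g; 55.4 has 3 s.f., so the result keeps min(5, 3) = 3 s.f.
Rounded to 3 significant figures: 3.11 g.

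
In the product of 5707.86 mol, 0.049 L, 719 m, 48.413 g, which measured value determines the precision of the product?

0.049 L

5707.86 mol → 6 s.f.; 0.049 L → 2 s.f.; 719 m → 3 s.f.; 48.413 g → 5 s.f.
The fewest is 2 significant figures, from 0.049 L.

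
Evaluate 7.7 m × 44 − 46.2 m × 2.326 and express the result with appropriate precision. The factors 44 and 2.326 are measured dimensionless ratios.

7.7 × 44 = 338.8 → 3.4 × 10^2 m (2 s.f., last digit at the 10^1 place).
46.2 × 2.326 = 107.4612 → 107 m (3 s.f., last digit at the 10^0 place).
Difference: 231.3388 m; keep the coarser place, 10^1.
Result: 2.3 × 10^2 m.

2.3 × 10^2 m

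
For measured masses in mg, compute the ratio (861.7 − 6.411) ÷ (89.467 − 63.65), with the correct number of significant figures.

861.7 − 6.411 = 855.289, limited to 1 d.p. → 4 s.f.; 89.467 − 63.65 = 25.817, limited to 2 d.p. → 4 s.f.
Carrying full precision, 855.289 ÷ 25.817 = 33.1289073091…; keep min(4, 4) = 4 s.f.
Rounded to 4 significant figures: 33.13.

33.13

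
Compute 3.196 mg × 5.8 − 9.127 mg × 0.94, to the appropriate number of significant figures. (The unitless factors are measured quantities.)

10. mg

3.196 × 5.8 = 18.5368 → 19 mg (2 s.f., last digit at the 10^0 place).
9.127 × 0.94 = 8.57938 → 8.6 mg (2 s.f., last digit at the 10^-1 place).
Difference: 9.95742 mg; keep the coarser place, 10^0.
Result: 10. mg.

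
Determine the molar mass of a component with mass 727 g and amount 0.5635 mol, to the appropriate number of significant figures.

1.29 × 10^3 g/mol

molar mass = 727 g ÷ 0.5635 mol = 1290.15084295… g/mol.
727 has 3 significant figures; 0.5635 has 4.
Division/multiplication keeps the fewest: 3 significant figures.
Rounded: 1.29 × 10^3 g/mol.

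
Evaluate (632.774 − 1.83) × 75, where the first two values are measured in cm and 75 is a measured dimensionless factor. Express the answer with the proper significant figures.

632.774 cm − 1.83 cm = 630.944 cm; the difference is limited to 2 decimal places (5 s.f.).
Carrying full precision, 630.944 × 75 = 47320.8 cm; 75 has 2 s.f., so the result keeps min(5, 2) = 2 s.f.
Rounded to 2 significant figures: 4.7 × 10⁴ cm.

4.7 × 10⁴ cm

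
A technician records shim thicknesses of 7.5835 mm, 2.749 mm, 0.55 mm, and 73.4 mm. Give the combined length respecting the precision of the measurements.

84.3 mm

7.5835 mm + 2.749 mm + 0.55 mm + 73.4 mm = 84.2825 mm.
Addition/subtraction keeps the fewest decimal places: 7.5835 → 4 decimal places, 2.749 → 3 decimal places, 0.55 → 2 decimal places, 73.4 → 1 decimal place; limit is 1.
Rounded to 1 decimal place: 84.3 mm.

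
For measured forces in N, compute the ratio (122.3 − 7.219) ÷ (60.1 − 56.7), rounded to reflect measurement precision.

34

122.3 − 7.219 = 115.081, limited to 1 d.p. → 4 s.f.; 60.1 − 56.7 = 3.4, limited to 1 d.p. → 2 s.f.
Carrying full precision, 115.081 ÷ 3.4 = 33.8473529412…; keep min(4, 2) = 2 s.f.
Rounded to 2 significant figures: 34.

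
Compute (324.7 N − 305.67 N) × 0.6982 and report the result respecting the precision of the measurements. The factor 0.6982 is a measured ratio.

13.3 N

324.7 N − 305.67 N = 19.03 N; the difference is limited to 1 decimal place (3 s.f.).
Carrying full precision, 19.03 × 0.6982 = 13.286746 N; 0.6982 has 4 s.f., so the result keeps min(3, 4) = 3 s.f.
Rounded to 3 significant figures: 13.3 N.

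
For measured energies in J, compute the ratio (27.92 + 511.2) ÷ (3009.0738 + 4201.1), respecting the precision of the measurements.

27.92 + 511.2 = 539.12, limited to 1 d.p. → 4 s.f.; 3009.0738 + 4201.1 = 7210.1738, limited to 1 d.p. → 5 s.f.
Carrying full precision, 539.12 ÷ 7210.1738 = 0.0747721226914…; keep min(4, 5) = 4 s.f.
Rounded to 4 significant figures: 0.07477.

0.07477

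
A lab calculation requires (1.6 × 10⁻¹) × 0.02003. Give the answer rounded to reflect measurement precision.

(1.6 × 10⁻¹) × 0.02003 = 0.0032048
Multiplication/division keeps the fewest significant figures: 1.6 × 10⁻¹ → 2 s.f., 0.02003 → 4 s.f.; limit is 2.
Rounded to 2 significant figures: 0.0032.

0.0032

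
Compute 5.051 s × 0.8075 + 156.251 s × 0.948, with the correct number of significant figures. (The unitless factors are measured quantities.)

152 s

5.051 × 0.8075 = 4.0786825 → 4.079 s (4 s.f., last digit at the 10^-3 place).
156.251 × 0.948 = 148.125948 → 148 s (3 s.f., last digit at the 10^0 place).
Sum: 152.2046305 s; keep the coarser place, 10^0.
Result: 152 s.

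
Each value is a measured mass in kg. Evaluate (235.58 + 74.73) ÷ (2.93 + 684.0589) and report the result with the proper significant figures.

235.58 + 74.73 = 310.31, limited to 2 d.p. → 5 s.f.; 2.93 + 684.0589 = 686.9889, limited to 2 d.p. → 5 s.f.
Carrying full precision, 310.31 ÷ 686.9889 = 0.45169579887…; keep min(5, 5) = 5 s.f.
Rounded to 5 significant figures: 4.5170 × 10⁻¹.

4.5170 × 10⁻¹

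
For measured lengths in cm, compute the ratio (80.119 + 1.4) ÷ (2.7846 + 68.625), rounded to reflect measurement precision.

1.14

80.119 + 1.4 = 81.519, limited to 1 d.p. → 3 s.f.; 2.7846 + 68.625 = 71.4096, limited to 3 d.p. → 5 s.f.
Carrying full precision, 81.519 ÷ 71.4096 = 1.14156920078…; keep min(3, 5) = 3 s.f.
Rounded to 3 significant figures: 1.14.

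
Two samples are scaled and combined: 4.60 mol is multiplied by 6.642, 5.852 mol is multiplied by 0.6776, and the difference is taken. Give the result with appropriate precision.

4.60 × 6.642 = 30.5532 → 30.6 mol (3 s.f., last digit at the 10^-1 place).
5.852 × 0.6776 = 3.9653152 → 3.965 mol (4 s.f., last digit at the 10^-3 place).
Difference: 26.5878848 mol; keep the coarser place, 10^-1.
Result: 26.6 mol.

26.6 mol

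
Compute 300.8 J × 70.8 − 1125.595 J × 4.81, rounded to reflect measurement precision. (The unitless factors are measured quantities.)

1.59 × 10⁴ J

300.8 × 70.8 = 21296.64 → 2.13 × 10⁴ J (3 s.f., last digit at the 10^2 place).
1125.595 × 4.81 = 5414.11195 → 5.41 × 10³ J (3 s.f., last digit at the 10^1 place).
Difference: 15882.52805 J; keep the coarser place, 10^2.
Result: 1.59 × 10⁴ J.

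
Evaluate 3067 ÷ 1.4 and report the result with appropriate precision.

2.2 × 10³

3067 ÷ 1.4 = 2190.71428571…
Multiplication/division keeps the fewest significant figures: 3067 → 4 s.f., 1.4 → 2 s.f.; limit is 2.
Rounded to 2 significant figures: 2.2 × 10³.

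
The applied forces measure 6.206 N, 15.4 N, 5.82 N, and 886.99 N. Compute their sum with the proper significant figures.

914.4 N

6.206 N + 15.4 N + 5.82 N + 886.99 N = 914.416 N.
Addition/subtraction keeps the fewest decimal places: 6.206 → 3 decimal places, 15.4 → 1 decimal place, 5.82 → 2 decimal places, 886.99 → 2 decimal places; limit is 1.
Rounded to 1 decimal place: 914.4 N.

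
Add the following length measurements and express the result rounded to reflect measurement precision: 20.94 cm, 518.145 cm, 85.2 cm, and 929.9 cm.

1554.2 cm

20.94 cm + 518.145 cm + 85.2 cm + 929.9 cm = 1554.185 cm.
Addition/subtraction keeps the fewest decimal places: 20.94 → 2 decimal places, 518.145 → 3 decimal places, 85.2 → 1 decimal place, 929.9 → 1 decimal place; limit is 1.
Rounded to 1 decimal place: 1554.2 cm.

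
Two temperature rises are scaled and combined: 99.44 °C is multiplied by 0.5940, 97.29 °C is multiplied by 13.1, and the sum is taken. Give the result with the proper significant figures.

99.44 × 0.5940 = 59.06736 → 59.07 °C (4 s.f., last digit at the 10^-2 place).
97.29 × 13.1 = 1274.499 → 1.27 × 10^3 °C (3 s.f., last digit at the 10^1 place).
Sum: 1333.56636 °C; keep the coarser place, 10^1.
Result: 1.33 × 10^3 °C.

1.33 × 10^3 °C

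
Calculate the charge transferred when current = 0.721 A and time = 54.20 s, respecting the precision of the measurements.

charge transferred = 0.721 A × 54.20 s = 39.0782 C.
0.721 has 3 significant figures; 54.20 has 4.
Division/multiplication keeps the fewest: 3 significant figures.
Rounded: 39.1 C.

39.1 C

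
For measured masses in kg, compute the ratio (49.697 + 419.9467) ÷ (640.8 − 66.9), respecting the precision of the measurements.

49.697 + 419.9467 = 469.6437, limited to 3 d.p. → 6 s.f.; 640.8 − 66.9 = 573.9, limited to 1 d.p. → 4 s.f.
Carrying full precision, 469.6437 ÷ 573.9 = 0.818337166754…; keep min(6, 4) = 4 s.f.
Rounded to 4 significant figures: 0.8183.

0.8183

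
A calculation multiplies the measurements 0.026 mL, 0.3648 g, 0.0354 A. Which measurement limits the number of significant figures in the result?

0.026 mL → 2 s.f.; 0.3648 g → 4 s.f.; 0.0354 A → 3 s.f.
The fewest is 2 significant figures, from 0.026 mL.

0.026 mL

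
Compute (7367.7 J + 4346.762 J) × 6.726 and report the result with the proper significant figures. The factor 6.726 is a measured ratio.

7.879 × 10⁴ J

7367.7 J + 4346.762 J = 11714.462 J; the sum is limited to 1 decimal place (6 s.f.).
Carrying full precision, 11714.462 × 6.726 = 78791.471412 J; 6.726 has 4 s.f., so the result keeps min(6, 4) = 4 s.f.
Rounded to 4 significant figures: 7.879 × 10⁴ J.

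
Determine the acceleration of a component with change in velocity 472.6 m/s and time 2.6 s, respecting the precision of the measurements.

acceleration = 472.6 m/s ÷ 2.6 s = 181.769230769… m/s².
472.6 has 4 significant figures; 2.6 has 2.
Division/multiplication keeps the fewest: 2 significant figures.
Rounded: 1.8 × 10² m/s².

1.8 × 10² m/s²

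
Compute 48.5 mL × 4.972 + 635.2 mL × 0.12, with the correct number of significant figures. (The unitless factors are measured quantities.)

48.5 × 4.972 = 241.142 → 241 mL (3 s.f., last digit at the 10^0 place).
635.2 × 0.12 = 76.224 → 76 mL (2 s.f., last digit at the 10^0 place).
Sum: 317.366 mL; keep the coarser place, 10^0.
Result: 317 mL.

317 mL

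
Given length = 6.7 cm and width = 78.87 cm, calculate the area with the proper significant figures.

5.3 × 10² cm²

area = 6.7 cm × 78.87 cm = 528.429 cm².
6.7 has 2 significant figures; 78.87 has 4.
Division/multiplication keeps the fewest: 2 significant figures.
Rounded: 5.3 × 10² cm².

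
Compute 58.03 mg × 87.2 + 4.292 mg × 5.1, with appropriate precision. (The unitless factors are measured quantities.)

58.03 × 87.2 = 5060.216 → 5.06 × 10³ mg (3 s.f., last digit at the 10^1 place).
4.292 × 5.1 = 21.8892 → 22 mg (2 s.f., last digit at the 10^0 place).
Sum: 5082.1052 mg; keep the coarser place, 10^1.
Result: 5.08 × 10³ mg.

5.08 × 10³ mg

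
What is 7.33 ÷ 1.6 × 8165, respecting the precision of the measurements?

7.33 ÷ 1.6 × 8165 = 37405.90625
Multiplication/division keeps the fewest significant figures: 7.33 → 3 s.f., 1.6 → 2 s.f., 8165 → 4 s.f.; limit is 2.
Rounded to 2 significant figures: 3.7 × 10⁴.

3.7 × 10⁴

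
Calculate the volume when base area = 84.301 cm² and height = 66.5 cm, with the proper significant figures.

volume = 84.301 cm² × 66.5 cm = 5606.0165 cm³.
84.301 has 5 significant figures; 66.5 has 3.
Division/multiplication keeps the fewest: 3 significant figures.
Rounded: 5.61 × 10^3 cm³.

5.61 × 10^3 cm³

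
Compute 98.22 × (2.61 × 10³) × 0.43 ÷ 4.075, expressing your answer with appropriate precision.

98.22 × (2.61 × 10³) × 0.43 ÷ 4.075 = 27050.872638…
Multiplication/division keeps the fewest significant figures: 98.22 → 4 s.f., 2.61 × 10³ → 3 s.f., 0.43 → 2 s.f., 4.075 → 4 s.f.; limit is 2.
Rounded to 2 significant figures: 2.7 × 10⁴.

2.7 × 10⁴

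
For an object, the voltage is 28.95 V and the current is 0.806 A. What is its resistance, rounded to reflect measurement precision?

35.9 Ω

resistance = 28.95 V ÷ 0.806 A = 35.9181141439… Ω.
28.95 has 4 significant figures; 0.806 has 3.
Division/multiplication keeps the fewest: 3 significant figures.
Rounded: 35.9 Ω.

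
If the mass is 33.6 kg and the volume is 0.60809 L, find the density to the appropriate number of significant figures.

55.3 kg/L

density = 33.6 kg ÷ 0.60809 L = 55.2549787038… kg/L.
33.6 has 3 significant figures; 0.60809 has 5.
Division/multiplication keeps the fewest: 3 significant figures.
Rounded: 55.3 kg/L.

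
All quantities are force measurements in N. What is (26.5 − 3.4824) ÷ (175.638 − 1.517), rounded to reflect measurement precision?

0.132

26.5 − 3.4824 = 23.0176, limited to 1 d.p. → 3 s.f.; 175.638 − 1.517 = 174.121, limited to 3 d.p. → 6 s.f.
Carrying full precision, 23.0176 ÷ 174.121 = 0.132193130065…; keep min(3, 6) = 3 s.f.
Rounded to 3 significant figures: 0.132.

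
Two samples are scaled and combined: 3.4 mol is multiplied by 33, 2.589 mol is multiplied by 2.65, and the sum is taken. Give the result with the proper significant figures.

1.2 × 10^2 mol

3.4 × 33 = 112.2 → 1.1 × 10^2 mol (2 s.f., last digit at the 10^1 place).
2.589 × 2.65 = 6.86085 → 6.86 mol (3 s.f., last digit at the 10^-2 place).
Sum: 119.06085 mol; keep the coarser place, 10^1.
Result: 1.2 × 10^2 mol.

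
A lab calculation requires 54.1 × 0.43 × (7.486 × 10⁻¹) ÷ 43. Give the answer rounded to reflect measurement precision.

0.40

54.1 × 0.43 × (7.486 × 10⁻¹) ÷ 43 = 0.4049926
Multiplication/division keeps the fewest significant figures: 54.1 → 3 s.f., 0.43 → 2 s.f., 7.486 × 10⁻¹ → 4 s.f., 43 → 2 s.f.; limit is 2.
Rounded to 2 significant figures: 0.40.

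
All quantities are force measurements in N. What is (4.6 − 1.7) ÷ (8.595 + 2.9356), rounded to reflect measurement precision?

4.6 − 1.7 = 2.9, limited to 1 d.p. → 2 s.f.; 8.595 + 2.9356 = 11.5306, limited to 3 d.p. → 5 s.f.
Carrying full precision, 2.9 ÷ 11.5306 = 0.251504691863…; keep min(2, 5) = 2 s.f.
Rounded to 2 significant figures: 0.25.

0.25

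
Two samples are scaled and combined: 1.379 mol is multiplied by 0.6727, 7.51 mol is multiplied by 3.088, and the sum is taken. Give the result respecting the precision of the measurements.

1.379 × 0.6727 = 0.9276533 → 0.9277 mol (4 s.f., last digit at the 10^-4 place).
7.51 × 3.088 = 23.19088 → 23.2 mol (3 s.f., last digit at the 10^-1 place).
Sum: 24.1185333 mol; keep the coarser place, 10^-1.
Result: 24.1 mol.

24.1 mol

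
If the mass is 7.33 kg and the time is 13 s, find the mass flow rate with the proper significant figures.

mass flow rate = 7.33 kg ÷ 13 s = 0.563846153846… kg/s.
7.33 has 3 significant figures; 13 has 2.
Division/multiplication keeps the fewest: 2 significant figures.
Rounded: 0.56 kg/s.

0.56 kg/s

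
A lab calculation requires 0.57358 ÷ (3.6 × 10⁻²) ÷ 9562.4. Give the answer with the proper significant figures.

0.0017

0.57358 ÷ (3.6 × 10⁻²) ÷ 9562.4 = 0.00166619026372…
Multiplication/division keeps the fewest significant figures: 0.57358 → 5 s.f., 3.6 × 10⁻² → 2 s.f., 9562.4 → 5 s.f.; limit is 2.
Rounded to 2 significant figures: 0.0017.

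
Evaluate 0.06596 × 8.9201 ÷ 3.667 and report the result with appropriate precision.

0.1604

0.06596 × 8.9201 ÷ 3.667 = 0.160449903463…
Multiplication/division keeps the fewest significant figures: 0.06596 → 4 s.f., 8.9201 → 5 s.f., 3.667 → 4 s.f.; limit is 4.
Rounded to 4 significant figures: 0.1604.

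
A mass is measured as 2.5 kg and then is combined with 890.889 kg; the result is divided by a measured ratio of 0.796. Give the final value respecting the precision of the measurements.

1.12 × 10^3 kg

2.5 kg + 890.889 kg = 893.389 kg; the sum is limited to 1 decimal place (4 s.f.).
Carrying full precision, 893.389 ÷ 0.796 = 1122.34798995… kg; 0.796 has 3 s.f., so the result keeps min(4, 3) = 3 s.f.
Rounded to 3 significant figures: 1.12 × 10^3 kg.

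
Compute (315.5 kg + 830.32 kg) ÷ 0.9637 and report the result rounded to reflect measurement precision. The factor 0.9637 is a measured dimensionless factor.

1189 kg

315.5 kg + 830.32 kg = 1145.82 kg; the sum is limited to 1 decimal place (5 s.f.).
Carrying full precision, 1145.82 ÷ 0.9637 = 1188.97997302… kg; 0.9637 has 4 s.f., so the result keeps min(5, 4) = 4 s.f.
Rounded to 4 significant figures: 1189 kg.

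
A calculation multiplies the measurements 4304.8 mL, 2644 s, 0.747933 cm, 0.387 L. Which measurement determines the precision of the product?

0.387 L

4304.8 mL → 5 s.f.; 2644 s → 4 s.f.; 0.747933 cm → 6 s.f.; 0.387 L → 3 s.f.
The fewest is 3 significant figures, from 0.387 L.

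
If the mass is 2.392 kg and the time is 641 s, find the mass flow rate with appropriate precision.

0.00373 kg/s

mass flow rate = 2.392 kg ÷ 641 s = 0.00373166926677… kg/s.
2.392 has 4 significant figures; 641 has 3.
Division/multiplication keeps the fewest: 3 significant figures.
Rounded: 0.00373 kg/s.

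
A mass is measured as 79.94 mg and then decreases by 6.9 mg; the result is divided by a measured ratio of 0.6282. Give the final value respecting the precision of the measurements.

79.94 mg − 6.9 mg = 73.04 mg; the difference is limited to 1 decimal place (3 s.f.).
Carrying full precision, 73.04 ÷ 0.6282 = 116.268704234… mg; 0.6282 has 4 s.f., so the result keeps min(3, 4) = 3 s.f.
Rounded to 3 significant figures: 116 mg.

116 mg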